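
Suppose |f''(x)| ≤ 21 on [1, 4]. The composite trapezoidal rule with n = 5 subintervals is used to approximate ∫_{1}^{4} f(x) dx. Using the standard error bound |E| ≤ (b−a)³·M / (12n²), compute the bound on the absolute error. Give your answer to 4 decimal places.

1.8900

|E| ≤ (3)³·21 / (12·5²) = 567/300 = 1.8900.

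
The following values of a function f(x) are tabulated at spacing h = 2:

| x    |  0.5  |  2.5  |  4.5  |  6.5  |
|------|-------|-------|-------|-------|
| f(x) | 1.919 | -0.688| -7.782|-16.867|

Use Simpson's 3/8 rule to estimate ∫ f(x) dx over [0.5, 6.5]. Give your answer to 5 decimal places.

-30.26850

h = 2, n = 3.
(3h/8)·[y₀ + 3y₁ + 3y₂ + y₃] = 0.75·(-40.358) = -30.26850.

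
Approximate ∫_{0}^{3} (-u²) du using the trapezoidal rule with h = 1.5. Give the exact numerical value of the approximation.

h = (3 − 0)/2 = 1.5.
Nodes u₀,…,u₂ = 0, 1.5, 3.
f(u) = -u²: f₀=0, f₁=-2.25, f₂=-9.
(h/2)·[f₀ + 2f₁ + f₂] = 0.75·(-13.5) = -10.125.

-10.125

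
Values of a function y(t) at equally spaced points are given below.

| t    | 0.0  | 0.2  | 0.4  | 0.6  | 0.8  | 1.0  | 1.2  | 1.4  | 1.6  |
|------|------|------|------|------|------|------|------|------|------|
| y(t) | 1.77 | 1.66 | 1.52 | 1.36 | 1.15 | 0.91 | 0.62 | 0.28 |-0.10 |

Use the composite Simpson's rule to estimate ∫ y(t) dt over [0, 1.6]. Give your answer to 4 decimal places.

1.6727

h = 0.2, n = 8.
(h/3)·[y₀ + 4y₁ + 2y₂ + 4y₃ + 2y₄ + 4y₅ + 2y₆ + 4y₇ + y₈] = 0.066667·(25.09) = 1.6727.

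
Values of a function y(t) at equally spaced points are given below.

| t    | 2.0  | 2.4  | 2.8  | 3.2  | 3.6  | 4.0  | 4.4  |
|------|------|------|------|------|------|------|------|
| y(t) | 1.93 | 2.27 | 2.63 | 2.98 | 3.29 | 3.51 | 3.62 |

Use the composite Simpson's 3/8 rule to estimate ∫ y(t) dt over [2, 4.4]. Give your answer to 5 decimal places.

h = 0.4, n = 6.
(3h/8)·[y₀ + 3y₁ + 3y₂ + 2y₃ + 3y₄ + 3y₅ + y₆] = 0.15·(46.61) = 6.99150.

6.99150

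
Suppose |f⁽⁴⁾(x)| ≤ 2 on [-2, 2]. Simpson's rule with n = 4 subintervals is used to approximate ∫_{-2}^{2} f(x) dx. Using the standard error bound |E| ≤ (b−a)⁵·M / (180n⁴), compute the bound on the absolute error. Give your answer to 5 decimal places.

|E| ≤ (4)⁵·2 / (180·4⁴) = 2048/46080 = 0.04444.

0.04444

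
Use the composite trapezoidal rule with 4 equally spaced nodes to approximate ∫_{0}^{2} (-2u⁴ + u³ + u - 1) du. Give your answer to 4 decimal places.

h = (2 − 0)/3 = 0.666667.
Nodes u₀,…,u₃ = 0, 0.666667, 1.333333, 2.
f(u) = -2u⁴ + u³ + u - 1: f₀=-1, f₁=-0.432099, f₂=-3.617284, f₃=-23.
(h/2)·[f₀ + 2f₁ + 2f₂ + f₃] = 0.333333·(-32.098765) = -10.6996.

-10.6996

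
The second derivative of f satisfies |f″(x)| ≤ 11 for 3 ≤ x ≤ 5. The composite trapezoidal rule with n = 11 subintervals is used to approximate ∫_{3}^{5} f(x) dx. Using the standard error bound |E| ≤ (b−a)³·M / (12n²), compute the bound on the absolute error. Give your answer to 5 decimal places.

0.06061

|E| ≤ (2)³·11 / (12·11²) = 88/1452 = 0.06061.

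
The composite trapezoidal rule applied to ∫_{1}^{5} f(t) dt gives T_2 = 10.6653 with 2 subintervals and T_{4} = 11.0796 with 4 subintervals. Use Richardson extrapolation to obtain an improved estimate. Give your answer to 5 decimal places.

R = (4·T_{4} − T_2) / 3 = (4·11.0796 − 10.6653)/3 = (33.6531)/3 = 11.21770.

11.21770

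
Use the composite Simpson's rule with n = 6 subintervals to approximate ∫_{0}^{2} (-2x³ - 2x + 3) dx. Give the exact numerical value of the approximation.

h = (2 − 0)/6 = 0.333333.
Nodes x₀,…,x₆ = 0, 0.333333, 0.666667, 1, 1.333333, 1.666667, 2.
f(x) = -2x³ - 2x + 3: f₀=3, f₁=2.259259, f₂=1.074074, f₃=-1, f₄=-4.407407, f₅=-9.592593, f₆=-17.
(h/3)·[f₀ + 4f₁ + 2f₂ + 4f₃ + 2f₄ + 4f₅ + f₆] = 0.111111·(-54) = -6.

-6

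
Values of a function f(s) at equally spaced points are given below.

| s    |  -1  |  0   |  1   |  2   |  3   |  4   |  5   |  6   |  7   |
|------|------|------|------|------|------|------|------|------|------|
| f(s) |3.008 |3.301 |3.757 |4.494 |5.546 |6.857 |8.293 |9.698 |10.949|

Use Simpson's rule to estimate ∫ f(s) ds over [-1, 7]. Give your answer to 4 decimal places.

h = 1, n = 8.
(h/3)·[y₀ + 4y₁ + 2y₂ + 4y₃ + 2y₄ + 4y₅ + 2y₆ + 4y₇ + y₈] = 0.333333·(146.549) = 48.8497.

48.8497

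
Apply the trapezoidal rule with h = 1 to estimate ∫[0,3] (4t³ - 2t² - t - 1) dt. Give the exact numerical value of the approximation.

h = (3 − 0)/3 = 1.
Nodes t₀,…,t₃ = 0, 1, 2, 3.
f(t) = 4t³ - 2t² - t - 1: f₀=-1, f₁=0, f₂=21, f₃=86.
(h/2)·[f₀ + 2f₁ + 2f₂ + f₃] = 0.5·(127) = 63.5.

63.5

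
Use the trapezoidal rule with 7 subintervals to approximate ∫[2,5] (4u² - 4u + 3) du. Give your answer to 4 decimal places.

h = (5 − 2)/7 = 0.428571.
Nodes u₀,…,u₇ = 2, 2.428571, 2.857143, 3.285714, 3.714286, 4.142857, 4.571429, 5.
f(u) = 4u² - 4u + 3: f₀=11, f₁=16.877551, f₂=24.224490, f₃=33.040816, f₄=43.326531, f₅=55.081633, f₆=68.306122, f₇=83.
(h/2)·[f₀ + 2f₁ + 2f₂ + 2f₃ + 2f₄ + 2f₅ + 2f₆ + f₇] = 0.214286·(575.714286) = 123.3673.

123.3673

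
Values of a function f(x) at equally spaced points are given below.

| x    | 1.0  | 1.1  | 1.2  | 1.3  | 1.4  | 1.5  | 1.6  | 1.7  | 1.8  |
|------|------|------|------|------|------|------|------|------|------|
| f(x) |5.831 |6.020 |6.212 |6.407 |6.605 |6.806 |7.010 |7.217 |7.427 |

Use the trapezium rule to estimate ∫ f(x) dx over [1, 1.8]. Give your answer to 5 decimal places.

5.29060

h = 0.1, n = 8.
(h/2)·[y₀ + 2y₁ + 2y₂ + 2y₃ + 2y₄ + 2y₅ + 2y₆ + 2y₇ + y₈] = 0.05·(105.812) = 5.29060.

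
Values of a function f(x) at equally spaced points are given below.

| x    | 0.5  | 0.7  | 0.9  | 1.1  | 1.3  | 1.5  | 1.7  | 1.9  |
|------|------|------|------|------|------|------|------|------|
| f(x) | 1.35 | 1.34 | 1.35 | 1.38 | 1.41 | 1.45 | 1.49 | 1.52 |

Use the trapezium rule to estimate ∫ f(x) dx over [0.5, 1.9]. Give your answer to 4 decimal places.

1.9710

h = 0.2, n = 7.
(h/2)·[y₀ + 2y₁ + 2y₂ + 2y₃ + 2y₄ + 2y₅ + 2y₆ + y₇] = 0.1·(19.71) = 1.9710.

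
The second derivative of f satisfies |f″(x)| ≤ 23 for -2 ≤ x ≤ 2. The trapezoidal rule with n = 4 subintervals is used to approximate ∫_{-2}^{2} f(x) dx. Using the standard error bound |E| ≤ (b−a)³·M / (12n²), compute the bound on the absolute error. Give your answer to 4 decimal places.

7.6667

|E| ≤ (4)³·23 / (12·4²) = 1472/192 = 7.6667.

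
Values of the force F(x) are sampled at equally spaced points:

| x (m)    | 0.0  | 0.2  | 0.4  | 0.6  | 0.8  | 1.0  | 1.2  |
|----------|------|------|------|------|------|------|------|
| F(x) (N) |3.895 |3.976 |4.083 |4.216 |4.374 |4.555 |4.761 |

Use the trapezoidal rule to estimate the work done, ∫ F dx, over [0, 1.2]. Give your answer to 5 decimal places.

h = 0.2, n = 6.
(h/2)·[y₀ + 2y₁ + 2y₂ + 2y₃ + 2y₄ + 2y₅ + y₆] = 0.1·(51.064) = 5.10640.

5.10640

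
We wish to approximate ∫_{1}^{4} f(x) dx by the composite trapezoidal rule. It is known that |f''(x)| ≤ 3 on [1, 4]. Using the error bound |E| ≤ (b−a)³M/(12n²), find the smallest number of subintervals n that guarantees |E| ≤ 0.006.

34

Need 81/(12n²) ≤ 0.006.
n² ≥ 81/(12·0.006) = 1125 ⇒ n ≥ 33.5410, so the smallest n is 34.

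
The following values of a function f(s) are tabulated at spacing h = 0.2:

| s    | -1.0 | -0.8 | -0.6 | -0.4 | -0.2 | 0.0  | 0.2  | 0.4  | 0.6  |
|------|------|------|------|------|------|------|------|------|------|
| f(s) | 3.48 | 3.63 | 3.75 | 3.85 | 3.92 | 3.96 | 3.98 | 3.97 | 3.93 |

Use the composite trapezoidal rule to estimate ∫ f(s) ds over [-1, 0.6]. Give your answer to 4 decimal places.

6.1530

h = 0.2, n = 8.
(h/2)·[y₀ + 2y₁ + 2y₂ + 2y₃ + 2y₄ + 2y₅ + 2y₆ + 2y₇ + y₈] = 0.1·(61.53) = 6.1530.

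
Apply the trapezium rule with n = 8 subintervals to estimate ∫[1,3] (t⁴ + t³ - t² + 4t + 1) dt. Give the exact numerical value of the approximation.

78.37890625

h = (3 − 1)/8 = 0.25.
Nodes t₀,…,t₈ = 1, 1.25, 1.5, 1.75, 2, 2.25, 2.5, 2.75, 3.
f(t) = t⁴ + t³ - t² + 4t + 1: f₀=6, f₁=8.83203125, f₂=13.1875, f₃=19.67578125, f₄=29, f₅=41.95703125, f₆=59.4375, f₇=82.42578125, f₈=112.
(h/2)·[f₀ + 2f₁ + 2f₂ + 2f₃ + 2f₄ + 2f₅ + 2f₆ + 2f₇ + f₈] = 0.125·(627.03125) = 78.37890625.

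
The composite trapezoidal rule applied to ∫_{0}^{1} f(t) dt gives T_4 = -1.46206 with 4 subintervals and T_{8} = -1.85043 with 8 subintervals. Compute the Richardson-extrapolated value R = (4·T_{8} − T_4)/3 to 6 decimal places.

-1.979887

R = (4·T_{8} − T_4) / 3 = (4·(-1.85043) − (-1.46206))/3 = (-5.93966)/3 = -1.979887.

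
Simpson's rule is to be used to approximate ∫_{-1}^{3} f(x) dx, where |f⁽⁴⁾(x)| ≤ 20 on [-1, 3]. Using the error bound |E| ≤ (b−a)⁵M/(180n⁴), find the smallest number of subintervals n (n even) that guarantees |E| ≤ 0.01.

12

Need 20480/(180n⁴) ≤ 0.01.
n⁴ ≥ 20480/(180·0.01) = 11377.8 ⇒ n ≥ 10.3280, so the smallest even n is 12. (n must be even for Simpson's rule.)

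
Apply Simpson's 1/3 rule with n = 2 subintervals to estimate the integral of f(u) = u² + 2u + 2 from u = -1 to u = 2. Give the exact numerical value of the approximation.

h = (2 − (-1))/2 = 1.5.
Nodes u₀,…,u₂ = -1, 0.5, 2.
f(u) = u² + 2u + 2: f₀=1, f₁=3.25, f₂=10.
(h/3)·[f₀ + 4f₁ + f₂] = 0.5·(24) = 12.

12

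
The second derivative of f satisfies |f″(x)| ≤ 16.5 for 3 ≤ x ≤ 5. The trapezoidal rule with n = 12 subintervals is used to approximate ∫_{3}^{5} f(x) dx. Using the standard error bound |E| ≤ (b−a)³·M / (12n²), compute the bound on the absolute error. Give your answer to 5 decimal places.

|E| ≤ (2)³·16.5 / (12·12²) = 132/1728 = 0.07639.

0.07639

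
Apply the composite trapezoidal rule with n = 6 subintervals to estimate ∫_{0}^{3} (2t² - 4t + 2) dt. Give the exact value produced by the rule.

h = (3 − 0)/6 = 0.5.
Nodes t₀,…,t₆ = 0, 0.5, 1, 1.5, 2, 2.5, 3.
f(t) = 2t² - 4t + 2: f₀=2, f₁=0.5, f₂=0, f₃=0.5, f₄=2, f₅=4.5, f₆=8.
(h/2)·[f₀ + 2f₁ + 2f₂ + 2f₃ + 2f₄ + 2f₅ + f₆] = 0.25·(25) = 6.25.

6.25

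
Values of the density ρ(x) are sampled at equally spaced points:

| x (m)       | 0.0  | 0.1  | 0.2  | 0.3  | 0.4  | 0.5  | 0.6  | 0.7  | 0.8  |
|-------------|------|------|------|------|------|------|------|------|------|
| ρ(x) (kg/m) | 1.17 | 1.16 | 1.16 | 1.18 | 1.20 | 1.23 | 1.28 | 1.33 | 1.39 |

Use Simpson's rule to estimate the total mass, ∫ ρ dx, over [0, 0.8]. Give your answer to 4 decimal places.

h = 0.1, n = 8.
(h/3)·[y₀ + 4y₁ + 2y₂ + 4y₃ + 2y₄ + 4y₅ + 2y₆ + 4y₇ + y₈] = 0.033333·(29.44) = 0.9813.

0.9813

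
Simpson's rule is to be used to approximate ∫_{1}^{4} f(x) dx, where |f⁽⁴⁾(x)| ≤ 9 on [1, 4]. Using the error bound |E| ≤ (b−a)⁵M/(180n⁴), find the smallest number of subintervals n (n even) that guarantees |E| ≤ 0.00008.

Need 2187/(180n⁴) ≤ 0.00008.
n⁴ ≥ 2187/(180·0.00008) = 151875 ⇒ n ≥ 19.7411, so the smallest even n is 20. (n must be even for Simpson's rule.)

20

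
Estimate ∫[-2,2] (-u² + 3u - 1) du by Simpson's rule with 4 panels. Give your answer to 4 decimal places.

-9.3333

h = (2 − (-2))/4 = 1.
Nodes u₀,…,u₄ = -2, -1, 0, 1, 2.
f(u) = -u² + 3u - 1: f₀=-11, f₁=-5, f₂=-1, f₃=1, f₄=1.
(h/3)·[f₀ + 4f₁ + 2f₂ + 4f₃ + f₄] = 0.333333·(-28) = -9.3333.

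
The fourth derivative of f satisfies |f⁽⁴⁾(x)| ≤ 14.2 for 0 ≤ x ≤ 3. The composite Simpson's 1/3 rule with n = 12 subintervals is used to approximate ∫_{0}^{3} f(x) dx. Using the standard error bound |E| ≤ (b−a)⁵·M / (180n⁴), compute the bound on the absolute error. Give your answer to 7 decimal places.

|E| ≤ (3)⁵·14.2 / (180·12⁴) = 3450.6/3732480 = 0.0009245.

0.0009245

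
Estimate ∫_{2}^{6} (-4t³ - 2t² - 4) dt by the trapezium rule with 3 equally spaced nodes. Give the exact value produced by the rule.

h = (6 − 2)/2 = 2.
Nodes t₀,…,t₂ = 2, 4, 6.
f(t) = -4t³ - 2t² - 4: f₀=-44, f₁=-292, f₂=-940.
(h/2)·[f₀ + 2f₁ + f₂] = 1·(-1568) = -1568.

-1568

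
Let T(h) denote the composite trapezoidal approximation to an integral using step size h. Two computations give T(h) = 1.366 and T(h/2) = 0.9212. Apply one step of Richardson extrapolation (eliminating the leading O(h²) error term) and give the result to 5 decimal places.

0.77293

R = (4·T(h/2) − T(h)) / 3 = (4·0.9212 − 1.366)/3 = (2.3188)/3 = 0.77293.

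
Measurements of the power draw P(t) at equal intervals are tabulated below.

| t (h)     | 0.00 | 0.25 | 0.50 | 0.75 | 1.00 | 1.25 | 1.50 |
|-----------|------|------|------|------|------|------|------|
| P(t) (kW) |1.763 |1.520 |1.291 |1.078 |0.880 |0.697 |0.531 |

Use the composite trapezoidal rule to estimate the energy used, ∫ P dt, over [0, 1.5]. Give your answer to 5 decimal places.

1.65325

h = 0.25, n = 6.
(h/2)·[y₀ + 2y₁ + 2y₂ + 2y₃ + 2y₄ + 2y₅ + y₆] = 0.125·(13.226) = 1.65325.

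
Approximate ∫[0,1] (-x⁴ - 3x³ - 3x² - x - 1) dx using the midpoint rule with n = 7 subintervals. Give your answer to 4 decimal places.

h = (1 − 0)/7 = 0.142857.
Midpoints m₁,…,m₇ = 0.071429, 0.214286, 0.357143, 0.5, 0.642857, 0.785714, 0.928571.
f(m₁)=-1.087854, f(m₂)=-1.383668, f(m₃)=-1.892727, f(m₄)=-2.6875, f(m₅)=-3.850453, f(m₆)=-5.474047, f(m₇)=-7.660740.
h·[f(m₁) + f(m₂) + f(m₃) + f(m₄) + f(m₅) + f(m₆) + f(m₇)] = 0.142857·(-24.036990) = -3.4339.

-3.4339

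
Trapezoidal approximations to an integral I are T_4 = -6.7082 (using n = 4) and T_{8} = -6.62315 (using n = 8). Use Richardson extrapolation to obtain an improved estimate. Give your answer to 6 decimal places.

R = (4·T_{8} − T_4) / 3 = (4·(-6.62315) − (-6.7082))/3 = (-19.78440)/3 = -6.594800.

-6.594800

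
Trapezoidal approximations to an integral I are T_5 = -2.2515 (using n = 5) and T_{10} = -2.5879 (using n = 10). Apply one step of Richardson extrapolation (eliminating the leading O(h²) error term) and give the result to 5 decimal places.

R = (4·T_{10} − T_5) / 3 = (4·(-2.5879) − (-2.2515))/3 = (-8.1001)/3 = -2.70003.

-2.70003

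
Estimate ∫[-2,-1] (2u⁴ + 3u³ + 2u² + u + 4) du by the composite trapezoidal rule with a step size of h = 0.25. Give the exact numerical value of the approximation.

8.48828125

h = (-1 − (-2))/4 = 0.25.
Nodes u₀,…,u₄ = -2, -1.75, -1.5, -1.25, -1.
f(u) = 2u⁴ + 3u³ + 2u² + u + 4: f₀=18, f₁=11.0546875, f₂=7, f₃=4.8984375, f₄=4.
(h/2)·[f₀ + 2f₁ + 2f₂ + 2f₃ + f₄] = 0.125·(67.90625) = 8.48828125.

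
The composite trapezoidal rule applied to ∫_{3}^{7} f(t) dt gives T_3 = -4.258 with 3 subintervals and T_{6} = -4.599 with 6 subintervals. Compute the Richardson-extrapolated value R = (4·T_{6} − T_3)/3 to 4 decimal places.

-4.7127

R = (4·T_{6} − T_3) / 3 = (4·(-4.599) − (-4.258))/3 = (-14.138)/3 = -4.7127.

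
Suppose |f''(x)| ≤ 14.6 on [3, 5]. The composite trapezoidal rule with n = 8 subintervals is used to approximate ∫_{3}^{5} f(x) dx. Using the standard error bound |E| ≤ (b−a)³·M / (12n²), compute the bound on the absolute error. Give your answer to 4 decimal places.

|E| ≤ (2)³·14.6 / (12·8²) = 116.8/768 = 0.1521.

0.1521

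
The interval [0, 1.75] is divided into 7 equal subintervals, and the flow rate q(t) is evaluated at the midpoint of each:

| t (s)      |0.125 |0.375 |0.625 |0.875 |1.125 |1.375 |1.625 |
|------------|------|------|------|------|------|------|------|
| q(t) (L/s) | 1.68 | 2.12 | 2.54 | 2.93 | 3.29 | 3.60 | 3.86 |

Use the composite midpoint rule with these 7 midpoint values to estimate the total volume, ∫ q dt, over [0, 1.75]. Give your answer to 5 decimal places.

h = 0.25, n = 7.
h·[y(m₁) + y(m₂) + y(m₃) + y(m₄) + y(m₅) + y(m₆) + y(m₇)] = 0.25·(20.02) = 5.00500.

5.00500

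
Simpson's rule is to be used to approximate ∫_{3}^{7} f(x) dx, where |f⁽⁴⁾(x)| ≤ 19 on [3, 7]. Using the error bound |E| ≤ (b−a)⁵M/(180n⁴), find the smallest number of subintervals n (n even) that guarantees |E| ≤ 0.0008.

20

Need 19456/(180n⁴) ≤ 0.0008.
n⁴ ≥ 19456/(180·0.0008) = 135111 ⇒ n ≥ 19.1722, so the smallest even n is 20. (n must be even for Simpson's rule.)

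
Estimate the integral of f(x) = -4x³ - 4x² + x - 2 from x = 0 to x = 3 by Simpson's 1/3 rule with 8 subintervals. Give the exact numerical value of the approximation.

h = (3 − 0)/8 = 0.375.
Nodes x₀,…,x₈ = 0, 0.375, 0.75, 1.125, 1.5, 1.875, 2.25, 2.625, 3.
f(x) = -4x³ - 4x² + x - 2: f₀=-2, f₁=-2.3984375, f₂=-5.1875, f₃=-11.6328125, f₄=-23, f₅=-40.5546875, f₆=-65.5625, f₇=-99.2890625, f₈=-143.
(h/3)·[f₀ + 4f₁ + 2f₂ + 4f₃ + 2f₄ + 4f₅ + 2f₆ + 4f₇ + f₈] = 0.125·(-948) = -118.5.

-118.5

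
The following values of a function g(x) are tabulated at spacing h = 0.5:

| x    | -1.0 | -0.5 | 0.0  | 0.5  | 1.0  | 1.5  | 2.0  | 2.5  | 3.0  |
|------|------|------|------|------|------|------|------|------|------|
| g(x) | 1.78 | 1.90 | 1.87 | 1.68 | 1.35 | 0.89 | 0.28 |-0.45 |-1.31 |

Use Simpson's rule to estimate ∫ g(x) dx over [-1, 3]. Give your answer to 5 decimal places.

h = 0.5, n = 8.
(h/3)·[y₀ + 4y₁ + 2y₂ + 4y₃ + 2y₄ + 4y₅ + 2y₆ + 4y₇ + y₈] = 0.166667·(23.55) = 3.92500.

3.92500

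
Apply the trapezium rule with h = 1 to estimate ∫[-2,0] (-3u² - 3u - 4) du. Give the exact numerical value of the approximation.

h = (0 − (-2))/2 = 1.
Nodes u₀,…,u₂ = -2, -1, 0.
f(u) = -3u² - 3u - 4: f₀=-10, f₁=-4, f₂=-4.
(h/2)·[f₀ + 2f₁ + f₂] = 0.5·(-22) = -11.

-11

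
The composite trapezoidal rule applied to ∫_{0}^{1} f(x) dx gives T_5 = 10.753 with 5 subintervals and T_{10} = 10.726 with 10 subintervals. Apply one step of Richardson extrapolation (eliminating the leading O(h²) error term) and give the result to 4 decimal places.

R = (4·T_{10} − T_5) / 3 = (4·10.726 − 10.753)/3 = (32.151)/3 = 10.7170.

10.7170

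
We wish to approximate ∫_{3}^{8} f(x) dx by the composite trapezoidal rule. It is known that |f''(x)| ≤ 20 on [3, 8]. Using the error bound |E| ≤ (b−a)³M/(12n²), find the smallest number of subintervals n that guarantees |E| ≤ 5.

7

Need 2500/(12n²) ≤ 5.
n² ≥ 2500/(12·5) = 41.6667 ⇒ n ≥ 6.4550, so the smallest n is 7.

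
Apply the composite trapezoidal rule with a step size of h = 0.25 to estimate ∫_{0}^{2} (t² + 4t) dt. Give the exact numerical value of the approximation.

10.6875

h = (2 − 0)/8 = 0.25.
Nodes t₀,…,t₈ = 0, 0.25, 0.5, 0.75, 1, 1.25, 1.5, 1.75, 2.
f(t) = t² + 4t: f₀=0, f₁=1.0625, f₂=2.25, f₃=3.5625, f₄=5, f₅=6.5625, f₆=8.25, f₇=10.0625, f₈=12.
(h/2)·[f₀ + 2f₁ + 2f₂ + 2f₃ + 2f₄ + 2f₅ + 2f₆ + 2f₇ + f₈] = 0.125·(85.5) = 10.6875.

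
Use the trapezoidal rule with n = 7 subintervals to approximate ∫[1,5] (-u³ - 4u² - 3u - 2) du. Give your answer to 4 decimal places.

-368.1633

h = (5 − 1)/7 = 0.571429.
Nodes u₀,…,u₇ = 1, 1.571429, 2.142857, 2.714286, 3.285714, 3.857143, 4.428571, 5.
f(u) = -u³ - 4u² - 3u - 2: f₀=-10, f₁=-20.472303, f₂=-36.635569, f₃=-59.609329, f₄=-90.513120, f₅=-130.466472, f₆=-180.588921, f₇=-242.
(h/2)·[f₀ + 2f₁ + 2f₂ + 2f₃ + 2f₄ + 2f₅ + 2f₆ + f₇] = 0.285714·(-1288.571429) = -368.1633.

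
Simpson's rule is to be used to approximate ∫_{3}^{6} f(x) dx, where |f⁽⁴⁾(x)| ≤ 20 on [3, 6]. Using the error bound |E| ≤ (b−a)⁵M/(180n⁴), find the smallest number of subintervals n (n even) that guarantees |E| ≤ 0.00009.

24

Need 4860/(180n⁴) ≤ 0.00009.
n⁴ ≥ 4860/(180·0.00009) = 300000 ⇒ n ≥ 23.4035, so the smallest even n is 24. (n must be even for Simpson's rule.)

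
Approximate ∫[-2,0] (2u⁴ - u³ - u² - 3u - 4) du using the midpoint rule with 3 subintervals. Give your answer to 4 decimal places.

10.8230

h = (0 − (-2))/3 = 0.666667.
Midpoints m₁,…,m₃ = -1.666667, -1, -0.333333.
f(m₁)=18.283951, f(m₂)=1, f(m₃)=-3.049383.
h·[f(m₁) + f(m₂) + f(m₃)] = 0.666667·(16.234568) = 10.8230.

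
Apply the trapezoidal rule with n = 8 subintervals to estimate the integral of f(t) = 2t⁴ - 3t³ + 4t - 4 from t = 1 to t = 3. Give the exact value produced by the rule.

45.5078125

h = (3 − 1)/8 = 0.25.
Nodes t₀,…,t₈ = 1, 1.25, 1.5, 1.75, 2, 2.25, 2.5, 2.75, 3.
f(t) = 2t⁴ - 3t³ + 4t - 4: f₀=-1, f₁=0.0234375, f₂=2, f₃=5.6796875, f₄=12, f₅=22.0859375, f₆=37.25, f₇=58.9921875, f₈=89.
(h/2)·[f₀ + 2f₁ + 2f₂ + 2f₃ + 2f₄ + 2f₅ + 2f₆ + 2f₇ + f₈] = 0.125·(364.0625) = 45.5078125.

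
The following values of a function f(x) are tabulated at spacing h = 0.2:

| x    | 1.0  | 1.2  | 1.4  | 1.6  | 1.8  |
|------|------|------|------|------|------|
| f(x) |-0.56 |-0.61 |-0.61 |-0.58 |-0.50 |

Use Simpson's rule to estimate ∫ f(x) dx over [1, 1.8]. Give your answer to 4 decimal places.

h = 0.2, n = 4.
(h/3)·[y₀ + 4y₁ + 2y₂ + 4y₃ + y₄] = 0.066667·(-7.04) = -0.4693.

-0.4693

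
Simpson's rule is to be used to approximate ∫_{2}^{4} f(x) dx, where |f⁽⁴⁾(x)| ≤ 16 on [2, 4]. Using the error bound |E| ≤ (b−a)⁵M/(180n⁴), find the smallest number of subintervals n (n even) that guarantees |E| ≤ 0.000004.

Need 512/(180n⁴) ≤ 0.000004.
n⁴ ≥ 512/(180·0.000004) = 711111 ⇒ n ≥ 29.0392, so the smallest even n is 30. (n must be even for Simpson's rule.)

30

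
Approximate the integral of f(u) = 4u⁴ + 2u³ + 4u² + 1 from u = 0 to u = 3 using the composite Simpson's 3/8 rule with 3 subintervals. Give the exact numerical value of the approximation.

277.5

h = (3 − 0)/3 = 1.
Nodes u₀,…,u₃ = 0, 1, 2, 3.
f(u) = 4u⁴ + 2u³ + 4u² + 1: f₀=1, f₁=11, f₂=97, f₃=415.
(3h/8)·[f₀ + 3f₁ + 3f₂ + f₃] = 0.375·(740) = 277.5.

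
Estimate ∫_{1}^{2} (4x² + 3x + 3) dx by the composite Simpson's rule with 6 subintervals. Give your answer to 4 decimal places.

16.8333

h = (2 − 1)/6 = 0.166667.
Nodes x₀,…,x₆ = 1, 1.166667, 1.333333, 1.5, 1.666667, 1.833333, 2.
f(x) = 4x² + 3x + 3: f₀=10, f₁=11.944444, f₂=14.111111, f₃=16.5, f₄=19.111111, f₅=21.944444, f₆=25.
(h/3)·[f₀ + 4f₁ + 2f₂ + 4f₃ + 2f₄ + 4f₅ + f₆] = 0.055556·(303) = 16.8333.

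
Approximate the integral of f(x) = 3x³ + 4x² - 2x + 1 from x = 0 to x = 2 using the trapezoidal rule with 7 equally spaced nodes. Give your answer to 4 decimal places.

h = (2 − 0)/6 = 0.333333.
Nodes x₀,…,x₆ = 0, 0.333333, 0.666667, 1, 1.333333, 1.666667, 2.
f(x) = 3x³ + 4x² - 2x + 1: f₀=1, f₁=0.888889, f₂=2.333333, f₃=6, f₄=12.555556, f₅=22.666667, f₆=37.
(h/2)·[f₀ + 2f₁ + 2f₂ + 2f₃ + 2f₄ + 2f₅ + f₆] = 0.166667·(126.888889) = 21.1481.

21.1481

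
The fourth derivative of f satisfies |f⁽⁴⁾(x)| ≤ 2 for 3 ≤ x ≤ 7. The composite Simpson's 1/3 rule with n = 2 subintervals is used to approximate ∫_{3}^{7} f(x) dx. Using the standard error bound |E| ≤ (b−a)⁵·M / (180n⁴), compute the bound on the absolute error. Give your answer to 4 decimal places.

0.7111

|E| ≤ (4)⁵·2 / (180·2⁴) = 2048/2880 = 0.7111.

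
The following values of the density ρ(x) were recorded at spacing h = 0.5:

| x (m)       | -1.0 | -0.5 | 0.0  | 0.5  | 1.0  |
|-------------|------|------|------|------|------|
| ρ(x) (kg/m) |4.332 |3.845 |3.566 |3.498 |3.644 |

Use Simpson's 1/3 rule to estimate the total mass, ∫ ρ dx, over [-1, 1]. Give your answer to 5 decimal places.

h = 0.5, n = 4.
(h/3)·[y₀ + 4y₁ + 2y₂ + 4y₃ + y₄] = 0.166667·(44.480) = 7.41333.

7.41333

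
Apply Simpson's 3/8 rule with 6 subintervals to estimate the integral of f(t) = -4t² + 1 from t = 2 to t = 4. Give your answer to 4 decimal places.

-72.6667

h = (4 − 2)/6 = 0.333333.
Nodes t₀,…,t₆ = 2, 2.333333, 2.666667, 3, 3.333333, 3.666667, 4.
f(t) = -4t² + 1: f₀=-15, f₁=-20.777778, f₂=-27.444444, f₃=-35, f₄=-43.444444, f₅=-52.777778, f₆=-63.
(3h/8)·[f₀ + 3f₁ + 3f₂ + 2f₃ + 3f₄ + 3f₅ + f₆] = 0.125·(-581.333333) = -72.6667.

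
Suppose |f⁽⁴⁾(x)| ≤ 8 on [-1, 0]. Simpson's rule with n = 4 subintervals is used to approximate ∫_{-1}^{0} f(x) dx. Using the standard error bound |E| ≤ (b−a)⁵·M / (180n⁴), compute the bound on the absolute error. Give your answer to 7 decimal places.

|E| ≤ (1)⁵·8 / (180·4⁴) = 8/46080 = 0.0001736.

0.0001736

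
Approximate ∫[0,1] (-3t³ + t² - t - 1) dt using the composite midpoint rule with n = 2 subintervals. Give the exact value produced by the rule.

-1.84375

h = (1 − 0)/2 = 0.5.
Midpoints m₁,…,m₂ = 0.25, 0.75.
f(m₁)=-1.234375, f(m₂)=-2.453125.
h·[f(m₁) + f(m₂)] = 0.5·(-3.6875) = -1.84375.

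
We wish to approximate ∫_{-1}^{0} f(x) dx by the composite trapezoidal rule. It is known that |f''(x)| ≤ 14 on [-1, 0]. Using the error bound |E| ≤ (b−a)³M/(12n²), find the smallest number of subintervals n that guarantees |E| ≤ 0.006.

14

Need 14/(12n²) ≤ 0.006.
n² ≥ 14/(12·0.006) = 194.444 ⇒ n ≥ 13.9443, so the smallest n is 14.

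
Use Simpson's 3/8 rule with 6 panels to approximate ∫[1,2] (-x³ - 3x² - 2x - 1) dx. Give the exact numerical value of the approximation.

-14.75

h = (2 − 1)/6 = 0.166667.
Nodes x₀,…,x₆ = 1, 1.166667, 1.333333, 1.5, 1.666667, 1.833333, 2.
f(x) = -x³ - 3x² - 2x - 1: f₀=-7, f₁=-9.004630, f₂=-11.370370, f₃=-14.125, f₄=-17.296296, f₅=-20.912037, f₆=-25.
(3h/8)·[f₀ + 3f₁ + 3f₂ + 2f₃ + 3f₄ + 3f₅ + f₆] = 0.0625·(-236) = -14.75.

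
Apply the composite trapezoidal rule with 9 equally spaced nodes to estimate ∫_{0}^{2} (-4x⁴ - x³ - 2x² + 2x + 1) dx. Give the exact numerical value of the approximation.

-29.703125

h = (2 − 0)/8 = 0.25.
Nodes x₀,…,x₈ = 0, 0.25, 0.5, 0.75, 1, 1.25, 1.5, 1.75, 2.
f(x) = -4x⁴ - x³ - 2x² + 2x + 1: f₀=1, f₁=1.34375, f₂=1.125, f₃=-0.3125, f₄=-4, f₅=-11.34375, f₆=-24.125, f₇=-44.5, f₈=-75.
(h/2)·[f₀ + 2f₁ + 2f₂ + 2f₃ + 2f₄ + 2f₅ + 2f₆ + 2f₇ + f₈] = 0.125·(-237.625) = -29.703125.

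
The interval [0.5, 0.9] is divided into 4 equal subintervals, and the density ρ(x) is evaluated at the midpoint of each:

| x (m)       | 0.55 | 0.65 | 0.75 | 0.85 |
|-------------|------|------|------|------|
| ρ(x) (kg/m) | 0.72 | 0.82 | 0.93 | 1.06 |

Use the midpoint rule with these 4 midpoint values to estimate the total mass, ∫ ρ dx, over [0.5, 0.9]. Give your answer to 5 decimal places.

0.35300

h = 0.1, n = 4.
h·[y(m₁) + y(m₂) + y(m₃) + y(m₄)] = 0.1·(3.53) = 0.35300.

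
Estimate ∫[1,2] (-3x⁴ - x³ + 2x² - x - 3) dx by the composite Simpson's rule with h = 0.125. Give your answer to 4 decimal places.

h = (2 − 1)/8 = 0.125.
Nodes x₀,…,x₈ = 1, 1.125, 1.25, 1.375, 1.5, 1.625, 1.75, 1.875, 2.
f(x) = -3x⁴ - x³ + 2x² - x - 3: f₀=-6, f₁=-7.822998046875, f₂=-10.40234375, f₃=-13.916748046875, f₄=-18.5625, f₅=-24.553466796875, f₆=-32.12109375, f₇=-41.514404296875, f₈=-53.
(h/3)·[f₀ + 4f₁ + 2f₂ + 4f₃ + 2f₄ + 4f₅ + 2f₆ + 4f₇ + f₈] = 0.041667·(-532.40234375) = -22.1834.

-22.1834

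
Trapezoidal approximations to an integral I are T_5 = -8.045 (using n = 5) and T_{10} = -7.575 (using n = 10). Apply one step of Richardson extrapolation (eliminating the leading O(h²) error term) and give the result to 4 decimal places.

R = (4·T_{10} − T_5) / 3 = (4·(-7.575) − (-8.045))/3 = (-22.255)/3 = -7.4183.

-7.4183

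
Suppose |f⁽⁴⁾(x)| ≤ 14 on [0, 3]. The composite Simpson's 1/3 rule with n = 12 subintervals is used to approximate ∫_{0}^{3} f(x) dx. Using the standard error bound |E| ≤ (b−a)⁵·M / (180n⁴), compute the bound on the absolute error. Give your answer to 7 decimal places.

0.0009115

|E| ≤ (3)⁵·14 / (180·12⁴) = 3402/3732480 = 0.0009115.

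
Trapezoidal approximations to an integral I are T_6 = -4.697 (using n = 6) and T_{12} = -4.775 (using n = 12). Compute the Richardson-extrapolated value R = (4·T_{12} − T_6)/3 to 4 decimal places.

-4.8010

R = (4·T_{12} − T_6) / 3 = (4·(-4.775) − (-4.697))/3 = (-14.403)/3 = -4.8010.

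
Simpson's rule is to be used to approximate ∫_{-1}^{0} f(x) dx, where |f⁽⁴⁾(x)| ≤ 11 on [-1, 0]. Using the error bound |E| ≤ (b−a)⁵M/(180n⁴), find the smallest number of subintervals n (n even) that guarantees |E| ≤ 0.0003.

Need 11/(180n⁴) ≤ 0.0003.
n⁴ ≥ 11/(180·0.0003) = 203.704 ⇒ n ≥ 3.7779, so the smallest even n is 4. (n must be even for Simpson's rule.)

4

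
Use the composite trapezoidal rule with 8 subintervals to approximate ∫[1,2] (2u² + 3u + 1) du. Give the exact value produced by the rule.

10.171875

h = (2 − 1)/8 = 0.125.
Nodes u₀,…,u₈ = 1, 1.125, 1.25, 1.375, 1.5, 1.625, 1.75, 1.875, 2.
f(u) = 2u² + 3u + 1: f₀=6, f₁=6.90625, f₂=7.875, f₃=8.90625, f₄=10, f₅=11.15625, f₆=12.375, f₇=13.65625, f₈=15.
(h/2)·[f₀ + 2f₁ + 2f₂ + 2f₃ + 2f₄ + 2f₅ + 2f₆ + 2f₇ + f₈] = 0.0625·(162.75) = 10.171875.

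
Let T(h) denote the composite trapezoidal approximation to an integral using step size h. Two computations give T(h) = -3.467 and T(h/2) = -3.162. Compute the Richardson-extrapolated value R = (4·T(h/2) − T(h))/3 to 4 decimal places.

-3.0603

R = (4·T(h/2) − T(h)) / 3 = (4·(-3.162) − (-3.467))/3 = (-9.181)/3 = -3.0603.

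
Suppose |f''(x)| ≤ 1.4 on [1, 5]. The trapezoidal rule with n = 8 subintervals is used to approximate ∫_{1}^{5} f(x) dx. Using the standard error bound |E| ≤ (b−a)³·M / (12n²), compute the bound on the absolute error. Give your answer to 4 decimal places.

|E| ≤ (4)³·1.4 / (12·8²) = 89.6/768 = 0.1167.

0.1167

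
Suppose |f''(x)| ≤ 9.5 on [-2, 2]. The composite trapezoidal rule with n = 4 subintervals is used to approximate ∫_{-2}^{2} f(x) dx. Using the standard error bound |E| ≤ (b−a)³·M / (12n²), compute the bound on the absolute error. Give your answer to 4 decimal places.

|E| ≤ (4)³·9.5 / (12·4²) = 608/192 = 3.1667.

3.1667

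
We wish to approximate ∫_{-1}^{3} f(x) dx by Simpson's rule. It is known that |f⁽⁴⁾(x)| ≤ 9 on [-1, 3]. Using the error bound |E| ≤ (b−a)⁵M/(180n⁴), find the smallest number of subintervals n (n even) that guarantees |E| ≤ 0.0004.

Need 9216/(180n⁴) ≤ 0.0004.
n⁴ ≥ 9216/(180·0.0004) = 128000 ⇒ n ≥ 18.9148, so the smallest even n is 20. (n must be even for Simpson's rule.)

20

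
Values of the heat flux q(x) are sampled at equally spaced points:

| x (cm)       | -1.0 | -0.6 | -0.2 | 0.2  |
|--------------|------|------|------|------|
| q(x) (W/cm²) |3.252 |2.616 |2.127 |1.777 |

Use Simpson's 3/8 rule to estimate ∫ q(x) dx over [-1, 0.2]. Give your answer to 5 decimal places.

h = 0.4, n = 3.
(3h/8)·[y₀ + 3y₁ + 3y₂ + y₃] = 0.15·(19.258) = 2.88870.

2.88870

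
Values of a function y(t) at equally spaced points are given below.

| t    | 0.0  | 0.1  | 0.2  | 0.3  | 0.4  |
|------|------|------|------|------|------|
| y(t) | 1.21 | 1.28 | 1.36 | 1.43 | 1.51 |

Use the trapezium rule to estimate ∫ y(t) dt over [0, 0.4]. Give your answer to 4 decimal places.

h = 0.1, n = 4.
(h/2)·[y₀ + 2y₁ + 2y₂ + 2y₃ + y₄] = 0.05·(10.86) = 0.5430.

0.5430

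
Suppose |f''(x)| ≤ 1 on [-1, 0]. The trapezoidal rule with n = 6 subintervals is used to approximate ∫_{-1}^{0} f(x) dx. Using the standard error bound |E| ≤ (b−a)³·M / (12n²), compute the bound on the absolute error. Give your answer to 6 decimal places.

|E| ≤ (1)³·1 / (12·6²) = 1/432 = 0.002315.

0.002315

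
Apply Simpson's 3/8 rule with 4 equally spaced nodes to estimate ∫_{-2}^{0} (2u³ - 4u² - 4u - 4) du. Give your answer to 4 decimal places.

h = (0 − (-2))/3 = 0.666667.
Nodes u₀,…,u₃ = -2, -1.333333, -0.666667, 0.
f(u) = 2u³ - 4u² - 4u - 4: f₀=-28, f₁=-10.518519, f₂=-3.703704, f₃=-4.
(3h/8)·[f₀ + 3f₁ + 3f₂ + f₃] = 0.25·(-74.666667) = -18.6667.

-18.6667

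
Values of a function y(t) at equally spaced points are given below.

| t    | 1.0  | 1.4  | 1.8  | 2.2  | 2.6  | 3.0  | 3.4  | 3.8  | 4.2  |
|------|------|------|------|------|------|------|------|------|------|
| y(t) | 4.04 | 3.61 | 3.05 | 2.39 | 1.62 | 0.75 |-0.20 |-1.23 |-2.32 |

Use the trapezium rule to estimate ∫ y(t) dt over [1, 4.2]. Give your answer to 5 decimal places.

4.34000

h = 0.4, n = 8.
(h/2)·[y₀ + 2y₁ + 2y₂ + 2y₃ + 2y₄ + 2y₅ + 2y₆ + 2y₇ + y₈] = 0.2·(21.70) = 4.34000.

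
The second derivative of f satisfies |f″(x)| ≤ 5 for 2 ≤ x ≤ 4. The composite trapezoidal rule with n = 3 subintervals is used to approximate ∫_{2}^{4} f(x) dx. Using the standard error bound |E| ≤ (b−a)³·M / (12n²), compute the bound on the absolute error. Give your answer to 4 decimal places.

0.3704

|E| ≤ (2)³·5 / (12·3²) = 40/108 = 0.3704.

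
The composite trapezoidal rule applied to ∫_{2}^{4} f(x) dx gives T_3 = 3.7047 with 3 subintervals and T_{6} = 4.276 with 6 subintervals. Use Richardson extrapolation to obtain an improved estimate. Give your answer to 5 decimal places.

4.46643

R = (4·T_{6} − T_3) / 3 = (4·4.276 − 3.7047)/3 = (13.3993)/3 = 4.46643.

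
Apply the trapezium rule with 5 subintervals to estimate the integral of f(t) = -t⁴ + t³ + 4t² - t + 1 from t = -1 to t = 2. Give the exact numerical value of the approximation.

h = (2 − (-1))/5 = 0.6.
Nodes t₀,…,t₅ = -1, -0.4, 0.2, 0.8, 1.4, 2.
f(t) = -t⁴ + t³ + 4t² - t + 1: f₀=4, f₁=1.9504, f₂=0.9664, f₃=2.8624, f₄=6.3424, f₅=7.
(h/2)·[f₀ + 2f₁ + 2f₂ + 2f₃ + 2f₄ + f₅] = 0.3·(35.2432) = 10.57296.

10.57296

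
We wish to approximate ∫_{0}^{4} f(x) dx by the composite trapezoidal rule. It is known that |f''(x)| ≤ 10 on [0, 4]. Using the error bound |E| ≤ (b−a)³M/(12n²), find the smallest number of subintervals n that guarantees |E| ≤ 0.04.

Need 640/(12n²) ≤ 0.04.
n² ≥ 640/(12·0.04) = 1333.33 ⇒ n ≥ 36.5148, so the smallest n is 37.

37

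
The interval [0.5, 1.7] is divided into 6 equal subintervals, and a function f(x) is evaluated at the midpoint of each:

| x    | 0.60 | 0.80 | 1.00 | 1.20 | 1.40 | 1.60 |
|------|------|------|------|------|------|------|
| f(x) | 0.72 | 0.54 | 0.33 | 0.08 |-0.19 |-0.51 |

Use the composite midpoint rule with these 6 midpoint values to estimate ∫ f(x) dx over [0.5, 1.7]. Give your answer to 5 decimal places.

h = 0.2, n = 6.
h·[y(m₁) + y(m₂) + y(m₃) + y(m₄) + y(m₅) + y(m₆)] = 0.2·(0.97) = 0.19400.

0.19400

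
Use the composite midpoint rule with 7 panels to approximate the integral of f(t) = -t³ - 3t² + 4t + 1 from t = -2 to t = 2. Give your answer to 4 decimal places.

-11.6735

h = (2 − (-2))/7 = 0.571429.
Midpoints m₁,…,m₇ = -1.714286, -1.142857, -0.571429, 0, 0.571429, 1.142857, 1.714286.
f(m₁)=-9.635569, f(m₂)=-5.997085, f(m₃)=-2.078717, f(m₄)=1, f(m₅)=2.119534, f(m₆)=0.160350, f(m₇)=-5.997085.
h·[f(m₁) + f(m₂) + f(m₃) + f(m₄) + f(m₅) + f(m₆) + f(m₇)] = 0.571429·(-20.428571) = -11.6735.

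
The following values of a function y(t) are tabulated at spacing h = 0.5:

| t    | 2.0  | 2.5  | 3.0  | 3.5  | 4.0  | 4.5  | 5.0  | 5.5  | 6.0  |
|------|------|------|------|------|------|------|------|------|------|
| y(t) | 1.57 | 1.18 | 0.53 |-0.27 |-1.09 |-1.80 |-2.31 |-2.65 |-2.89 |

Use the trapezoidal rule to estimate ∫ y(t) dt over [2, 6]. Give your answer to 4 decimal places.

-3.5350

h = 0.5, n = 8.
(h/2)·[y₀ + 2y₁ + 2y₂ + 2y₃ + 2y₄ + 2y₅ + 2y₆ + 2y₇ + y₈] = 0.25·(-14.14) = -3.5350.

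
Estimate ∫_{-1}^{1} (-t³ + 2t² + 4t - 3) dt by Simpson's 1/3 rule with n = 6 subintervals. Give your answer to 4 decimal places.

h = (1 − (-1))/6 = 0.333333.
Nodes t₀,…,t₆ = -1, -0.666667, -0.333333, 0, 0.333333, 0.666667, 1.
f(t) = -t³ + 2t² + 4t - 3: f₀=-4, f₁=-4.481481, f₂=-4.074074, f₃=-3, f₄=-1.481481, f₅=0.259259, f₆=2.
(h/3)·[f₀ + 4f₁ + 2f₂ + 4f₃ + 2f₄ + 4f₅ + f₆] = 0.111111·(-42) = -4.6667.

-4.6667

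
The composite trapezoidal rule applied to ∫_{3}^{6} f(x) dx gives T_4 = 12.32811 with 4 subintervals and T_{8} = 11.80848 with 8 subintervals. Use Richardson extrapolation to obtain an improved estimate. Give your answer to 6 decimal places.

R = (4·T_{8} − T_4) / 3 = (4·11.80848 − 12.32811)/3 = (34.90581)/3 = 11.635270.

11.635270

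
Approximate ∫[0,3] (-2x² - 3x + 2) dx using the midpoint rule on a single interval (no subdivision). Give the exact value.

M = (b−a)·f(1.5) = 3·(-7) = -21.

-21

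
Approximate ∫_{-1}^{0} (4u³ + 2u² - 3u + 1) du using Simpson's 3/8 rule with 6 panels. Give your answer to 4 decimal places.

h = (0 − (-1))/6 = 0.166667.
Nodes u₀,…,u₆ = -1, -0.833333, -0.666667, -0.5, -0.333333, -0.166667, 0.
f(u) = 4u³ + 2u² - 3u + 1: f₀=2, f₁=2.574074, f₂=2.703704, f₃=2.5, f₄=2.074074, f₅=1.537037, f₆=1.
(3h/8)·[f₀ + 3f₁ + 3f₂ + 2f₃ + 3f₄ + 3f₅ + f₆] = 0.0625·(34.666667) = 2.1667.

2.1667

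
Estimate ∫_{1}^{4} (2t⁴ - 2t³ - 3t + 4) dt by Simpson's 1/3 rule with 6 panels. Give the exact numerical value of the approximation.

h = (4 − 1)/6 = 0.5.
Nodes t₀,…,t₆ = 1, 1.5, 2, 2.5, 3, 3.5, 4.
f(t) = 2t⁴ - 2t³ - 3t + 4: f₀=1, f₁=2.875, f₂=14, f₃=43.375, f₄=103, f₅=207.875, f₆=376.
(h/3)·[f₀ + 4f₁ + 2f₂ + 4f₃ + 2f₄ + 4f₅ + f₆] = 0.166667·(1627.5) = 271.25.

271.25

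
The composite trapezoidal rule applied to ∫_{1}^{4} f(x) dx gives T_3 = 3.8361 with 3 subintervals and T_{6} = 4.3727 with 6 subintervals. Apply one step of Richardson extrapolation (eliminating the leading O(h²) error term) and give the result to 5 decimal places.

4.55157

R = (4·T_{6} − T_3) / 3 = (4·4.3727 − 3.8361)/3 = (13.6547)/3 = 4.55157.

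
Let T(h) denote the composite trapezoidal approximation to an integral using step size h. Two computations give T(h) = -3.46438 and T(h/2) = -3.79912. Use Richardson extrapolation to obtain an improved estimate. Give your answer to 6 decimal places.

-3.910700

R = (4·T(h/2) − T(h)) / 3 = (4·(-3.79912) − (-3.46438))/3 = (-11.73210)/3 = -3.910700.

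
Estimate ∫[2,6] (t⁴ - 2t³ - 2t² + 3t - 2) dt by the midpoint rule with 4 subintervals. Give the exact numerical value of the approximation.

784.25

h = (6 − 2)/4 = 1.
Midpoints m₁,…,m₄ = 2.5, 3.5, 4.5, 5.5.
f(m₁)=0.8125, f(m₂)=48.3125, f(m₃)=198.8125, f(m₄)=536.3125.
h·[f(m₁) + f(m₂) + f(m₃) + f(m₄)] = 1·(784.25) = 784.25.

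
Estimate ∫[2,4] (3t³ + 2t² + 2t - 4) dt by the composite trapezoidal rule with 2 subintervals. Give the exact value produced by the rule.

h = (4 − 2)/2 = 1.
Nodes t₀,…,t₂ = 2, 3, 4.
f(t) = 3t³ + 2t² + 2t - 4: f₀=32, f₁=101, f₂=228.
(h/2)·[f₀ + 2f₁ + f₂] = 0.5·(462) = 231.

231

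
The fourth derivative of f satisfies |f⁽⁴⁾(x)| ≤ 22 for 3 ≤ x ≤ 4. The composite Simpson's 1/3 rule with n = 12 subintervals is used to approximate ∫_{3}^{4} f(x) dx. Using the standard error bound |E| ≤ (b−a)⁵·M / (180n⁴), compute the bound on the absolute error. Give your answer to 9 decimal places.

|E| ≤ (1)⁵·22 / (180·12⁴) = 22/3732480 = 0.000005894.

0.000005894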